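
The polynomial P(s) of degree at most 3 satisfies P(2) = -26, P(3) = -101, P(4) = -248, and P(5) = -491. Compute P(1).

Using the Lagrange interpolation formula with nodes 2, 3, 4, 5:
  L_0(s) = (s - 3)(s - 4)(s - 5) / -6
  L_1(s) = (s - 2)(s - 4)(s - 5) / 2
  L_2(s) = (s - 2)(s - 3)(s - 5) / -2
  L_3(s) = (s - 2)(s - 3)(s - 4) / 6
Then P(s) = -26·L_0(s) - 101·L_1(s) - 248·L_2(s) - 491·L_3(s).
Expanding and collecting terms gives P(s) = -4s^3 + s + 4.
Evaluating at s = 1: P(1) = 1.

1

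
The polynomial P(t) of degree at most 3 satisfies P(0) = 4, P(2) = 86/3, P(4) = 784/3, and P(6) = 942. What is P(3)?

104

Write P(t) = at^3 + bt^2 + ct + d. Substituting each data point gives a linear system:
  d = 4
  8a + 4b + 2c + d = 86/3
  64a + 16b + 4c + d = 784/3
  216a + 36b + 6c + d = 942
Solving the system yields a = 5, b = -4, c = 1/3, d = 4.
So P(t) = 5t^3 - 4t^2 + (1/3)t + 4.
Then P(3) = 104.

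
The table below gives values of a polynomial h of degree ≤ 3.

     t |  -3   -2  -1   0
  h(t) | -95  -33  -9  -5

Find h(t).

Write h(t) = at^3 + bt^2 + ct + d. Substituting each data point gives a linear system:
  -27a + 9b - 3c + d = -95
  -8a + 4b - 2c + d = -33
  -a + b - c + d = -9
  d = -5
Solving the system yields a = 3, b = -1, c = 0, d = -5.
So h(t) = 3t³ - t² - 5.
Check: h(-2) = -33. ✓

h(t) = 3t^3 - t^2 - 5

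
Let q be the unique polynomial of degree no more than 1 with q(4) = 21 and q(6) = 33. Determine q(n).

Write q(n) = an + b. Substituting each data point gives a linear system:
  4a + b = 21
  6a + b = 33
Solving the system yields a = 6, b = -3.
So q(n) = 6n - 3.
Check: q(6) = 33. ✓

q(n) = 6n - 3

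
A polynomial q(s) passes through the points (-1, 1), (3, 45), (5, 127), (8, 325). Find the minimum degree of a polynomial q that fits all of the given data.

2

Divided differences on the nodes -1, 3, 5, 8:
  order 0: 1  45  127  325
  order 1: 11  41  66
  order 2: 5  5
  order 3: 0
The order-2 divided differences are all 5 (nonzero) and every higher order vanishes, so the data lies on a polynomial of degree exactly 2.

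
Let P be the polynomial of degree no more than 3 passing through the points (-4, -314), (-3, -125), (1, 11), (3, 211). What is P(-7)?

-1829

Write P(n) = an^3 + bn^2 + cn + d. Substituting each data point gives a linear system:
  -64a + 16b - 4c + d = -314
  -27a + 9b - 3c + d = -125
  a + b + c + d = 11
  27a + 9b + 3c + d = 211
Solving the system yields a = 6, b = 5, c = 2, d = -2.
So P(n) = 6n^3 + 5n^2 + 2n - 2.
Then P(-7) = -1829.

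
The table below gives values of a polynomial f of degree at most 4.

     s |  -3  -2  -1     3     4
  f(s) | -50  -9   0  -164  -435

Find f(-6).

Using the Lagrange interpolation formula with nodes -3, -2, -1, 3, 4:
  L_0(s) = (s + 2)(s + 1)(s - 3)(s - 4) / 84
  L_1(s) = (s + 3)(s + 1)(s - 3)(s - 4) / -30
  L_2(s) = (s + 3)(s + 2)(s - 3)(s - 4) / 40
  L_3(s) = (s + 3)(s + 2)(s + 1)(s - 4) / -120
  L_4(s) = (s + 3)(s + 2)(s + 1)(s - 3) / 210
Then f(s) = -50·L_0(s) - 9·L_1(s) + 0·L_2(s) - 164·L_3(s) - 435·L_4(s).
Expanding and collecting terms gives f(s) = -s⁴ - 2s³ - 3s² - s + 1.
Evaluating at s = -6: f(-6) = -965.

-965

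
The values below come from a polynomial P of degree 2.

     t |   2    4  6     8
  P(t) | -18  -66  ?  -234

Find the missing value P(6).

The 3 known points determine the degree-2 polynomial uniquely.
Write P(t) = at^2 + bt + c. Substituting each data point gives a linear system:
  4a + 2b + c = -18
  16a + 4b + c = -66
  64a + 8b + c = -234
Solving the system yields a = -3, b = -6, c = 6.
So P(t) = -3t^2 - 6t + 6.
Then P(6) = -138.

-138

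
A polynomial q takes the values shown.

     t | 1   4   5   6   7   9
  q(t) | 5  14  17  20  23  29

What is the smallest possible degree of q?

Divided differences on the nodes 1, 4, 5, 6, 7, 9:
  order 0: 5  14  17  20  23  29
  order 1: 3  3  3  3  3
  order 2: 0  0  0  0
  order 3: 0  0  0
  order 4: 0  0
  order 5: 0
The order-1 divided differences are all 3 (nonzero) and every higher order vanishes, so the data lies on a polynomial of degree exactly 1.

1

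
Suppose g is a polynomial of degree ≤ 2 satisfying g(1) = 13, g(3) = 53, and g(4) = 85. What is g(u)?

g(u) = 4u^2 + 4u + 5

Using the Lagrange interpolation formula with nodes 1, 3, 4:
  L_0(u) = (u - 3)(u - 4) / 6
  L_1(u) = (u - 1)(u - 4) / -2
  L_2(u) = (u - 1)(u - 3) / 3
Then g(u) = 13·L_0(u) + 53·L_1(u) + 85·L_2(u).
Expanding and collecting terms gives g(u) = 4u² + 4u + 5.
Check: g(3) = 53. ✓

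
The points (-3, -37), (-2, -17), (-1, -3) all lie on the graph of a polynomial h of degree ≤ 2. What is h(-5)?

-95

Forward differences of the values at n = -3, -2, -1:
  h  : -37  -17  -3
  Δ  : 20  14
  Δ^2: -6
The second differences are constant, confirming degree 2.
Interpolating (Newton forward form) and evaluating at n = -5 gives h(-5) = -95.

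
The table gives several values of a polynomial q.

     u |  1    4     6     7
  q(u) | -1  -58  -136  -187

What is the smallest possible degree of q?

Divided differences on the nodes 1, 4, 6, 7:
  order 0: -1  -58  -136  -187
  order 1: -19  -39  -51
  order 2: -4  -4
  order 3: 0
The order-2 divided differences are all -4 (nonzero) and every higher order vanishes, so the data lies on a polynomial of degree exactly 2.

2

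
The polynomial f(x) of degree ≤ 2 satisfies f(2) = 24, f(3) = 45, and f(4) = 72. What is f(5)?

105

Using the Lagrange interpolation formula with nodes 2, 3, 4:
  L_0(x) = (x - 3)(x - 4) / 2
  L_1(x) = (x - 2)(x - 4) / -1
  L_2(x) = (x - 2)(x - 3) / 2
Then f(x) = 24·L_0(x) + 45·L_1(x) + 72·L_2(x).
Expanding and collecting terms gives f(x) = 3x^2 + 6x.
Evaluating at x = 5: f(5) = 105.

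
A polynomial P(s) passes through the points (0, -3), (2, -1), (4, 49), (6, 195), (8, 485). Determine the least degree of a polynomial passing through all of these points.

3

Forward differences of the values at s = 0, 2, 4, 6, 8:
  P  : -3  -1  49  195  485
  Δ  : 2  50  146  290
  Δ^2: 48  96  144
  Δ^3: 48  48
  Δ^4: 0
The third differences are constant (48) and nonzero, while all higher differences vanish, so the minimal degree is 3.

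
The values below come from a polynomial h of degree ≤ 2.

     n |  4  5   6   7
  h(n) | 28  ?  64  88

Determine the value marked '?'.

The 3 known points determine the degree-2 polynomial uniquely.
Write h(n) = an^2 + bn + c. Substituting each data point gives a linear system:
  16a + 4b + c = 28
  36a + 6b + c = 64
  49a + 7b + c = 88
Solving the system yields a = 2, b = -2, c = 4.
So h(n) = 2n^2 - 2n + 4.
Then h(5) = 44.

44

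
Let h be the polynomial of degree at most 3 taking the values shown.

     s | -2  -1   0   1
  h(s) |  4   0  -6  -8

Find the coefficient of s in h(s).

-5

Write h(s) = as^3 + bs^2 + cs + d. Substituting each data point gives a linear system:
  -8a + 4b - 2c + d = 4
  -a + b - c + d = 0
  d = -6
  a + b + c + d = -8
Solving the system yields a = 1, b = 2, c = -5, d = -6.
So h(s) = s^3 + 2s^2 - 5s - 6.
The coefficient of s is -5.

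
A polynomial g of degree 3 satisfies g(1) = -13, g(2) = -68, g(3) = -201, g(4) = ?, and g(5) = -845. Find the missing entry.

-448

On equispaced nodes a degree-3 polynomial has vanishing fourth forward difference, so
  g(1) - 4·g(2) + 6·g(3) - 4·g(4) + g(5) = 0.
Substituting the known values and solving for g(4):
  -4·g(4) = 1792
  g(4) = -448.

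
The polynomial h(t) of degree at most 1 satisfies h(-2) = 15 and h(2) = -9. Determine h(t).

Write h(t) = at + b. Substituting each data point gives a linear system:
  -2a + b = 15
  2a + b = -9
Solving the system yields a = -6, b = 3.
So h(t) = -6t + 3.
Check: h(2) = -9. ✓

h(t) = -6t + 3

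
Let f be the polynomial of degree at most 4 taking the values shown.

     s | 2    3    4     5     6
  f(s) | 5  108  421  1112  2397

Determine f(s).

f(s) = 2s^4 - 5s^2 - 2s - 3

Write f(s) = as^4 + bs^3 + cs^2 + ds + e. Substituting each data point gives a linear system:
  16a + 8b + 4c + 2d + e = 5
  81a + 27b + 9c + 3d + e = 108
  256a + 64b + 16c + 4d + e = 421
  625a + 125b + 25c + 5d + e = 1112
  1296a + 216b + 36c + 6d + e = 2397
Solving the system yields a = 2, b = 0, c = -5, d = -2, e = -3.
So f(s) = 2s^4 - 5s^2 - 2s - 3.
Check: f(6) = 2397. ✓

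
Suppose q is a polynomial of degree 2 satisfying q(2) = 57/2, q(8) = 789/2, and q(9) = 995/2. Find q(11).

Write q(n) = an^2 + bn + c. Substituting each data point gives a linear system:
  4a + 2b + c = 57/2
  64a + 8b + c = 789/2
  81a + 9b + c = 995/2
Solving the system yields a = 6, b = 1, c = 5/2.
So q(n) = 6n² + n + 5/2.
Then q(11) = 1479/2.

1479/2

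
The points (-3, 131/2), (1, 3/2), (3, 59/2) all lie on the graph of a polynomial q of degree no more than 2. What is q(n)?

Write q(n) = an^2 + bn + c. Substituting each data point gives a linear system:
  9a - 3b + c = 131/2
  a + b + c = 3/2
  9a + 3b + c = 59/2
Solving the system yields a = 5, b = -6, c = 5/2.
So q(n) = 5n² - 6n + 5/2.
Check: q(1) = 3/2. ✓

q(n) = 5n^2 - 6n + 5/2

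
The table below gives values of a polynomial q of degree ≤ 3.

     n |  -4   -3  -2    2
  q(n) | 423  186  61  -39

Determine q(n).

Write q(n) = an^3 + bn^2 + cn + d. Substituting each data point gives a linear system:
  -64a + 16b - 4c + d = 423
  -27a + 9b - 3c + d = 186
  -8a + 4b - 2c + d = 61
  8a + 4b + 2c + d = -39
Solving the system yields a = -6, b = 2, c = -1, d = 3.
So q(n) = -6n^3 + 2n^2 - n + 3.
Check: q(-4) = 423. ✓

q(n) = -6n^3 + 2n^2 - n + 3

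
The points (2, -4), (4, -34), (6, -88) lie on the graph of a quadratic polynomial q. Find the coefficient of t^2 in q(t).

Write q(t) = at^2 + bt + c. Substituting each data point gives a linear system:
  4a + 2b + c = -4
  16a + 4b + c = -34
  36a + 6b + c = -88
Solving the system yields a = -3, b = 3, c = 2.
So q(t) = -3t^2 + 3t + 2.
The leading coefficient is -3.

-3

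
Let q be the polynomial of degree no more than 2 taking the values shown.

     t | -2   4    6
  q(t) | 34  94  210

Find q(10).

Using the Lagrange interpolation formula with nodes -2, 4, 6:
  L_0(t) = (t - 4)(t - 6) / 48
  L_1(t) = (t + 2)(t - 6) / -12
  L_2(t) = (t + 2)(t - 4) / 16
Then q(t) = 34·L_0(t) + 94·L_1(t) + 210·L_2(t).
Expanding and collecting terms gives q(t) = 6t^2 - 2t + 6.
Evaluating at t = 10: q(10) = 586.

586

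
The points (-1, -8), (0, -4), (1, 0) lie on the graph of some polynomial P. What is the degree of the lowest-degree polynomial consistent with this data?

Forward differences of the values at u = -1, 0, 1:
  P  : -8  -4  0
  Δ  : 4  4
  Δ^2: 0
The first differences are constant (4) and nonzero, while all higher differences vanish, so the minimal degree is 1.

1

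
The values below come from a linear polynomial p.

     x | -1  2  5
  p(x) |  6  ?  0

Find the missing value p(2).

On equispaced nodes a degree-1 polynomial has vanishing second forward difference, so
  p(-1) - 2·p(2) + p(5) = 0.
Substituting the known values and solving for p(2):
  -2·p(2) = -6
  p(2) = 3.

3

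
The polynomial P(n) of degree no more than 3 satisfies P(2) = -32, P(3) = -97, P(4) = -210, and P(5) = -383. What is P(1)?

Forward differences of the values at n = 2, 3, 4, 5:
  P  : -32  -97  -210  -383
  Δ  : -65  -113  -173
  Δ^2: -48  -60
  Δ^3: -12
The third differences are constant, confirming degree 3.
Interpolating (Newton forward form) and evaluating at n = 1 gives P(1) = -3.

-3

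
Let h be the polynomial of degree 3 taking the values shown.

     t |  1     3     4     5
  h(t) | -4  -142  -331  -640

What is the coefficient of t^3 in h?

-5

Write h(t) = at^3 + bt^2 + ct + d. Substituting each data point gives a linear system:
  a + b + c + d = -4
  27a + 9b + 3c + d = -142
  64a + 16b + 4c + d = -331
  125a + 25b + 5c + d = -640
Solving the system yields a = -5, b = 0, c = -4, d = 5.
So h(t) = -5t^3 - 4t + 5.
The leading coefficient is -5.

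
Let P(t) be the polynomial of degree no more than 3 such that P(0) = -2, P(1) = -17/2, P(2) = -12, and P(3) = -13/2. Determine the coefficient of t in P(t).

Write P(t) = at^3 + bt^2 + ct + d. Substituting each data point gives a linear system:
  d = -2
  a + b + c + d = -17/2
  8a + 4b + 2c + d = -12
  27a + 9b + 3c + d = -13/2
Solving the system yields a = 1, b = -3/2, c = -6, d = -2.
So P(t) = t³ - (3/2)t² - 6t - 2.
The coefficient of t is -6.

-6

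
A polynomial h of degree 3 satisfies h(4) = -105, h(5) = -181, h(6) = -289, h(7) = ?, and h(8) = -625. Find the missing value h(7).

On equispaced nodes a degree-3 polynomial has vanishing fourth forward difference, so
  h(4) - 4·h(5) + 6·h(6) - 4·h(7) + h(8) = 0.
Substituting the known values and solving for h(7):
  -4·h(7) = 1740
  h(7) = -435.

-435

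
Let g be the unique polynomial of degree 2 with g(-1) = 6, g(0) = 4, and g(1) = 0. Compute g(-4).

0

Using the Lagrange interpolation formula with nodes -1, 0, 1:
  L_0(n) = n(n - 1) / 2
  L_1(n) = (n + 1)(n - 1) / -1
  L_2(n) = (n + 1)n / 2
Then g(n) = 6·L_0(n) + 4·L_1(n) + 0·L_2(n).
Expanding and collecting terms gives g(n) = -n^2 - 3n + 4.
Evaluating at n = -4: g(-4) = 0.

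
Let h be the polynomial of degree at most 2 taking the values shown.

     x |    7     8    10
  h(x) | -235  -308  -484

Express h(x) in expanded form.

h(x) = -5x^2 + 2x - 4

Write h(x) = ax^2 + bx + c. Substituting each data point gives a linear system:
  49a + 7b + c = -235
  64a + 8b + c = -308
  100a + 10b + c = -484
Solving the system yields a = -5, b = 2, c = -4.
So h(x) = -5x² + 2x - 4.
Check: h(8) = -308. ✓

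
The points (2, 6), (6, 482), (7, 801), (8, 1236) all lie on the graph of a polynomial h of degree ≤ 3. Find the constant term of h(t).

-4

Write h(t) = at^3 + bt^2 + ct + d. Substituting each data point gives a linear system:
  8a + 4b + 2c + d = 6
  216a + 36b + 6c + d = 482
  343a + 49b + 7c + d = 801
  512a + 64b + 8c + d = 1236
Solving the system yields a = 3, b = -5, c = 3, d = -4.
So h(t) = 3t^3 - 5t^2 + 3t - 4.
The constant term is -4.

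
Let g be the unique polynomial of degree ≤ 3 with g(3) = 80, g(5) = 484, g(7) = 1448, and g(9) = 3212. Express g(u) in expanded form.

Using the Lagrange interpolation formula with nodes 3, 5, 7, 9:
  L_0(u) = (u - 5)(u - 7)(u - 9) / -48
  L_1(u) = (u - 3)(u - 7)(u - 9) / 16
  L_2(u) = (u - 3)(u - 5)(u - 9) / -16
  L_3(u) = (u - 3)(u - 5)(u - 7) / 48
Then g(u) = 80·L_0(u) + 484·L_1(u) + 1448·L_2(u) + 3212·L_3(u).
Expanding and collecting terms gives g(u) = 5u³ - 5u² - 3u - 1.
Check: g(5) = 484. ✓

g(u) = 5u^3 - 5u^2 - 3u - 1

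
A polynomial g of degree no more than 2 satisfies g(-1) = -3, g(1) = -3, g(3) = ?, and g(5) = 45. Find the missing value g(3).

13

The 3 known points determine the degree-2 polynomial uniquely.
Write g(n) = an^2 + bn + c. Substituting each data point gives a linear system:
  a - b + c = -3
  a + b + c = -3
  25a + 5b + c = 45
Solving the system yields a = 2, b = 0, c = -5.
So g(n) = 2n² - 5.
Then g(3) = 13.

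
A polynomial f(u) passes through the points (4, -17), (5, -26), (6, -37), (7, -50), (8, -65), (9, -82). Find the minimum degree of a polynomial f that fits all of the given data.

2

Forward differences of the values at u = 4, 5, 6, 7, 8, 9:
  f  : -17  -26  -37  -50  -65  -82
  Δ  : -9  -11  -13  -15  -17
  Δ^2: -2  -2  -2  -2
  Δ^3: 0  0  0
  Δ^4: 0  0
  Δ^5: 0
The second differences are constant (-2) and nonzero, while all higher differences vanish, so the minimal degree is 2.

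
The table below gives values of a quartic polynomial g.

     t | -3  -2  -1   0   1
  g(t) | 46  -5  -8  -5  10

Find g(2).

91

Forward differences of the values at t = -3, -2, -1, 0, 1:
  g  : 46  -5  -8  -5  10
  Δ  : -51  -3  3  15
  Δ^2: 48  6  12
  Δ^3: -42  6
  Δ^4: 48
The fourth differences are constant, confirming degree 4.
Interpolating (Newton forward form) and evaluating at t = 2 gives g(2) = 91.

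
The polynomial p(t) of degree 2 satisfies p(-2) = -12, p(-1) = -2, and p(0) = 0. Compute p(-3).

Forward differences of the values at t = -2, -1, 0:
  p  : -12  -2  0
  Δ  : 10  2
  Δ^2: -8
The second differences are constant, confirming degree 2.
Interpolating (Newton forward form) and evaluating at t = -3 gives p(-3) = -30.

-30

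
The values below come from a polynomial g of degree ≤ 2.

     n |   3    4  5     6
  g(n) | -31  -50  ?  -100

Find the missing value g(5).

On equispaced nodes a degree-2 polynomial has vanishing third forward difference, so
  - g(3) + 3·g(4) - 3·g(5) + g(6) = 0.
Substituting the known values and solving for g(5):
  -3·g(5) = 219
  g(5) = -73.

-73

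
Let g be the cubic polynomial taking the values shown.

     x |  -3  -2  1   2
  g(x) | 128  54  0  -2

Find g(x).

g(x) = -2x^3 + 6x^2 - 6x + 2

Write g(x) = ax^3 + bx^2 + cx + d. Substituting each data point gives a linear system:
  -27a + 9b - 3c + d = 128
  -8a + 4b - 2c + d = 54
  a + b + c + d = 0
  8a + 4b + 2c + d = -2
Solving the system yields a = -2, b = 6, c = -6, d = 2.
So g(x) = -2x^3 + 6x^2 - 6x + 2.
Check: g(2) = -2. ✓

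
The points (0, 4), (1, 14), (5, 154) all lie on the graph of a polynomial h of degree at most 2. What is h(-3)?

34

Write h(u) = au^2 + bu + c. Substituting each data point gives a linear system:
  c = 4
  a + b + c = 14
  25a + 5b + c = 154
Solving the system yields a = 5, b = 5, c = 4.
So h(u) = 5u² + 5u + 4.
Then h(-3) = 34.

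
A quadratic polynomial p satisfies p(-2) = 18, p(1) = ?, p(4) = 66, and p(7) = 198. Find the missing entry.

6

On equispaced nodes a degree-2 polynomial has vanishing third forward difference, so
  - p(-2) + 3·p(1) - 3·p(4) + p(7) = 0.
Substituting the known values and solving for p(1):
  3·p(1) = 18
  p(1) = 6.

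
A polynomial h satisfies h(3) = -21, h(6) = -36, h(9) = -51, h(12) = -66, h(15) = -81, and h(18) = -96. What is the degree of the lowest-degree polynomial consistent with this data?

1

Forward differences of the values at t = 3, 6, 9, 12, 15, 18:
  h  : -21  -36  -51  -66  -81  -96
  Δ  : -15  -15  -15  -15  -15
  Δ^2: 0  0  0  0
  Δ^3: 0  0  0
  Δ^4: 0  0
  Δ^5: 0
The first differences are constant (-15) and nonzero, while all higher differences vanish, so the minimal degree is 1.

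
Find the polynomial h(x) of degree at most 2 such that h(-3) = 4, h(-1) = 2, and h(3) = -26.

h(x) = -x^2 - 5x - 2

Write h(x) = ax^2 + bx + c. Substituting each data point gives a linear system:
  9a - 3b + c = 4
  a - b + c = 2
  9a + 3b + c = -26
Solving the system yields a = -1, b = -5, c = -2.
So h(x) = -x^2 - 5x - 2.
Check: h(-1) = 2. ✓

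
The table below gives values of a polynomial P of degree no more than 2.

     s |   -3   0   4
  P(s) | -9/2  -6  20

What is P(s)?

Write P(s) = as^2 + bs + c. Substituting each data point gives a linear system:
  9a - 3b + c = -9/2
  c = -6
  16a + 4b + c = 20
Solving the system yields a = 1, b = 5/2, c = -6.
So P(s) = s^2 + (5/2)s - 6.
Check: P(-3) = -9/2. ✓

P(s) = s^2 + (5/2)s - 6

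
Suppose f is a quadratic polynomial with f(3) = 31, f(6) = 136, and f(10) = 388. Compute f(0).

Write f(u) = au^2 + bu + c. Substituting each data point gives a linear system:
  9a + 3b + c = 31
  36a + 6b + c = 136
  100a + 10b + c = 388
Solving the system yields a = 4, b = -1, c = -2.
So f(u) = 4u^2 - u - 2.
Then f(0) = -2.

-2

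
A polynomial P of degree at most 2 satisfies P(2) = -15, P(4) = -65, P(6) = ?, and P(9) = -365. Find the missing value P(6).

-155

The 3 known points determine the degree-2 polynomial uniquely.
Write P(t) = at^2 + bt + c. Substituting each data point gives a linear system:
  4a + 2b + c = -15
  16a + 4b + c = -65
  81a + 9b + c = -365
Solving the system yields a = -5, b = 5, c = -5.
So P(t) = -5t^2 + 5t - 5.
Then P(6) = -155.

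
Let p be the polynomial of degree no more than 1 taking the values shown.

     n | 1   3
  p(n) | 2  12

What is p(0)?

-3

Write p(n) = an + b. Substituting each data point gives a linear system:
  a + b = 2
  3a + b = 12
Solving the system yields a = 5, b = -3.
So p(n) = 5n - 3.
Then p(0) = -3.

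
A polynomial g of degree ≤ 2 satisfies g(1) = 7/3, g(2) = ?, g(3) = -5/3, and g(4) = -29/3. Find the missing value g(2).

On equispaced nodes a degree-2 polynomial has vanishing third forward difference, so
  - g(1) + 3·g(2) - 3·g(3) + g(4) = 0.
Substituting the known values and solving for g(2):
  3·g(2) = 7
  g(2) = 7/3.

7/3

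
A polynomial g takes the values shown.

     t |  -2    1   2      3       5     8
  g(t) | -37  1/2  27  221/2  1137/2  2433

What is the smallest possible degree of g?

Divided differences on the nodes -2, 1, 2, 3, 5, 8:
  order 0: -37  1/2  27  221/2  1137/2  2433
  order 1: 25/2  53/2  167/2  229  1243/2
  order 2: 7/2  57/2  97/2  157/2
  order 3: 5  5  5
  order 4: 0  0
  order 5: 0
The order-3 divided differences are all 5 (nonzero) and every higher order vanishes, so the data lies on a polynomial of degree exactly 3.

3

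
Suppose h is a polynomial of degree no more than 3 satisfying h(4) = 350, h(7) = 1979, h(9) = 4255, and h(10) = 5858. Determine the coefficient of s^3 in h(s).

Write h(s) = as^3 + bs^2 + cs + d. Substituting each data point gives a linear system:
  64a + 16b + 4c + d = 350
  343a + 49b + 7c + d = 1979
  729a + 81b + 9c + d = 4255
  1000a + 100b + 10c + d = 5858
Solving the system yields a = 6, b = -1, c = -4, d = -2.
So h(s) = 6s^3 - s^2 - 4s - 2.
The leading coefficient is 6.

6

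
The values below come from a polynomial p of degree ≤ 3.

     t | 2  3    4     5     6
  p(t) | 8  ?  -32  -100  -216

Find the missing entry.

0

On equispaced nodes a degree-3 polynomial has vanishing fourth forward difference, so
  p(2) - 4·p(3) + 6·p(4) - 4·p(5) + p(6) = 0.
Substituting the known values and solving for p(3):
  -4·p(3) = 0
  p(3) = 0.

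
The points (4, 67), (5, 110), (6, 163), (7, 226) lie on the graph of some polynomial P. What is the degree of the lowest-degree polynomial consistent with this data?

2

Forward differences of the values at n = 4, 5, 6, 7:
  P  : 67  110  163  226
  Δ  : 43  53  63
  Δ^2: 10  10
  Δ^3: 0
The second differences are constant (10) and nonzero, while all higher differences vanish, so the minimal degree is 2.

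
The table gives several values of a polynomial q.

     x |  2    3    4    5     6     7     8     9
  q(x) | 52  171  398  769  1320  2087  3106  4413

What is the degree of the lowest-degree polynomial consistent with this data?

Forward differences of the values at x = 2, 3, 4, 5, 6, 7, 8, 9:
  q  : 52  171  398  769  1320  2087  3106  4413
  Δ  : 119  227  371  551  767  1019  1307
  Δ^2: 108  144  180  216  252  288
  Δ^3: 36  36  36  36  36
  Δ^4: 0  0  0  0
  Δ^5: 0  0  0
  Δ^6: 0  0
  Δ^7: 0
The third differences are constant (36) and nonzero, while all higher differences vanish, so the minimal degree is 3.

3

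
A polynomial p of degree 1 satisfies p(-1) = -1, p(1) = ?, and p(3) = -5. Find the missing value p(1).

On equispaced nodes a degree-1 polynomial has vanishing second forward difference, so
  p(-1) - 2·p(1) + p(3) = 0.
Substituting the known values and solving for p(1):
  -2·p(1) = 6
  p(1) = -3.

-3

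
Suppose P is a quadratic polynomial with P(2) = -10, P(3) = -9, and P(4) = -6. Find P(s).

P(s) = s^2 - 4s - 6

Using the Lagrange interpolation formula with nodes 2, 3, 4:
  L_0(s) = (s - 3)(s - 4) / 2
  L_1(s) = (s - 2)(s - 4) / -1
  L_2(s) = (s - 2)(s - 3) / 2
Then P(s) = -10·L_0(s) - 9·L_1(s) - 6·L_2(s).
Expanding and collecting terms gives P(s) = s^2 - 4s - 6.
Check: P(3) = -9. ✓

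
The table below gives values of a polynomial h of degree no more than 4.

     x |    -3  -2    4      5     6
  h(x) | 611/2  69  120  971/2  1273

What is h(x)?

Write h(x) = ax^4 + bx^3 + cx^2 + dx + e. Substituting each data point gives a linear system:
  81a - 27b + 9c - 3d + e = 611/2
  16a - 8b + 4c - 2d + e = 69
  256a + 64b + 16c + 4d + e = 120
  625a + 125b + 25c + 5d + e = 971/2
  1296a + 216b + 36c + 6d + e = 1273
Solving the system yields a = 2, b = -6, c = -1, d = 5/2, e = -2.
So h(x) = 2x⁴ - 6x³ - x² + (5/2)x - 2.
Check: h(-3) = 611/2. ✓

h(x) = 2x^4 - 6x^3 - x^2 + (5/2)x - 2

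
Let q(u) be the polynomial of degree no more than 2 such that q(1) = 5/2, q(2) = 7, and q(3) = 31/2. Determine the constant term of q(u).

2

Write q(u) = au^2 + bu + c. Substituting each data point gives a linear system:
  a + b + c = 5/2
  4a + 2b + c = 7
  9a + 3b + c = 31/2
Solving the system yields a = 2, b = -3/2, c = 2.
So q(u) = 2u^2 - (3/2)u + 2.
The constant term is 2.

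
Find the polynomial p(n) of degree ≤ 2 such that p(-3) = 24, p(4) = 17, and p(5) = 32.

p(n) = 2n^2 - 3n - 3

Write p(n) = an^2 + bn + c. Substituting each data point gives a linear system:
  9a - 3b + c = 24
  16a + 4b + c = 17
  25a + 5b + c = 32
Solving the system yields a = 2, b = -3, c = -3.
So p(n) = 2n² - 3n - 3.
Check: p(5) = 32. ✓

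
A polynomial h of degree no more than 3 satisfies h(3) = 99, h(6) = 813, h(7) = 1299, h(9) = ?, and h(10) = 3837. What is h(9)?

The 4 known points determine the degree-3 polynomial uniquely.
Write h(n) = an^3 + bn^2 + cn + d. Substituting each data point gives a linear system:
  27a + 9b + 3c + d = 99
  216a + 36b + 6c + d = 813
  343a + 49b + 7c + d = 1299
  1000a + 100b + 10c + d = 3837
Solving the system yields a = 4, b = -2, c = 4, d = -3.
So h(n) = 4n³ - 2n² + 4n - 3.
Then h(9) = 2787.

2787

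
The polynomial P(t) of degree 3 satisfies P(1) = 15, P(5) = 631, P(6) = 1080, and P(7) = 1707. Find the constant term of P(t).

6

Write P(t) = at^3 + bt^2 + ct + d. Substituting each data point gives a linear system:
  a + b + c + d = 15
  125a + 25b + 5c + d = 631
  216a + 36b + 6c + d = 1080
  343a + 49b + 7c + d = 1707
Solving the system yields a = 5, b = -1, c = 5, d = 6.
So P(t) = 5t^3 - t^2 + 5t + 6.
The constant term is 6.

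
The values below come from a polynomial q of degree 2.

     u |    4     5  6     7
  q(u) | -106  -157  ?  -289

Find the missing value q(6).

-218

The 3 known points determine the degree-2 polynomial uniquely.
Write q(u) = au^2 + bu + c. Substituting each data point gives a linear system:
  16a + 4b + c = -106
  25a + 5b + c = -157
  49a + 7b + c = -289
Solving the system yields a = -5, b = -6, c = -2.
So q(u) = -5u² - 6u - 2.
Then q(6) = -218.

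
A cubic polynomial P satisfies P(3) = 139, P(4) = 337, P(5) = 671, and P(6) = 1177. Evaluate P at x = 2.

Using the Lagrange interpolation formula with nodes 3, 4, 5, 6:
  L_0(x) = (x - 4)(x - 5)(x - 6) / -6
  L_1(x) = (x - 3)(x - 5)(x - 6) / 2
  L_2(x) = (x - 3)(x - 4)(x - 6) / -2
  L_3(x) = (x - 3)(x - 4)(x - 5) / 6
Then P(x) = 139·L_0(x) + 337·L_1(x) + 671·L_2(x) + 1177·L_3(x).
Expanding and collecting terms gives P(x) = 6x^3 - 4x^2 + 4x + 1.
Evaluating at x = 2: P(2) = 41.

41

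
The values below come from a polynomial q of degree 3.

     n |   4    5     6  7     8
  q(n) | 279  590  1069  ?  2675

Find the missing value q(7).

The 4 known points determine the degree-3 polynomial uniquely.
Write q(n) = an^3 + bn^2 + cn + d. Substituting each data point gives a linear system:
  64a + 16b + 4c + d = 279
  125a + 25b + 5c + d = 590
  216a + 36b + 6c + d = 1069
  512a + 64b + 8c + d = 2675
Solving the system yields a = 6, b = -6, c = -1, d = -5.
So q(n) = 6n^3 - 6n^2 - n - 5.
Then q(7) = 1752.

1752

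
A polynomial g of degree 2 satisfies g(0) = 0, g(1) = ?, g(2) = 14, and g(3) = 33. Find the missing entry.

3

The 3 known points determine the degree-2 polynomial uniquely.
Write g(u) = au^2 + bu + c. Substituting each data point gives a linear system:
  c = 0
  4a + 2b + c = 14
  9a + 3b + c = 33
Solving the system yields a = 4, b = -1, c = 0.
So g(u) = 4u^2 - u.
Then g(1) = 3.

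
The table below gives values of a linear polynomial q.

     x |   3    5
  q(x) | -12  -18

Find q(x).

Write q(x) = ax + b. Substituting each data point gives a linear system:
  3a + b = -12
  5a + b = -18
Solving the system yields a = -3, b = -3.
So q(x) = -3x - 3.
Check: q(5) = -18. ✓

q(x) = -3x - 3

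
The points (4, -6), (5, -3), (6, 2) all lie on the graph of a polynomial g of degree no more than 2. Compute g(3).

-7

Write g(x) = ax^2 + bx + c. Substituting each data point gives a linear system:
  16a + 4b + c = -6
  25a + 5b + c = -3
  36a + 6b + c = 2
Solving the system yields a = 1, b = -6, c = 2.
So g(x) = x^2 - 6x + 2.
Then g(3) = -7.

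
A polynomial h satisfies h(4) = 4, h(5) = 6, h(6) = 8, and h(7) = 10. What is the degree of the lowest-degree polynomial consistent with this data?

1

Forward differences of the values at t = 4, 5, 6, 7:
  h  : 4  6  8  10
  Δ  : 2  2  2
  Δ^2: 0  0
  Δ^3: 0
The first differences are constant (2) and nonzero, while all higher differences vanish, so the minimal degree is 1.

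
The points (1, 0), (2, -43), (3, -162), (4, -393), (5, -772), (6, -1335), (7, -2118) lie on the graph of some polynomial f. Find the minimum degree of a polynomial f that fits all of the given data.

Forward differences of the values at x = 1, 2, 3, 4, 5, 6, 7:
  f  : 0  -43  -162  -393  -772  -1335  -2118
  Δ  : -43  -119  -231  -379  -563  -783
  Δ^2: -76  -112  -148  -184  -220
  Δ^3: -36  -36  -36  -36
  Δ^4: 0  0  0
  Δ^5: 0  0
  Δ^6: 0
The third differences are constant (-36) and nonzero, while all higher differences vanish, so the minimal degree is 3.

3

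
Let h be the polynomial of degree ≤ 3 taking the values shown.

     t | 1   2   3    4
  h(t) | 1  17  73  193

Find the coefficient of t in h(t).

Write h(t) = at^3 + bt^2 + ct + d. Substituting each data point gives a linear system:
  a + b + c + d = 1
  8a + 4b + 2c + d = 17
  27a + 9b + 3c + d = 73
  64a + 16b + 4c + d = 193
Solving the system yields a = 4, b = -4, c = 0, d = 1.
So h(t) = 4t³ - 4t² + 1.
The coefficient of t is 0.

0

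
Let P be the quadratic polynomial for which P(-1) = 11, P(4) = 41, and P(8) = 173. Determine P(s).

P(s) = 3s^2 - 3s + 5

Write P(s) = as^2 + bs + c. Substituting each data point gives a linear system:
  a - b + c = 11
  16a + 4b + c = 41
  64a + 8b + c = 173
Solving the system yields a = 3, b = -3, c = 5.
So P(s) = 3s^2 - 3s + 5.
Check: P(4) = 41. ✓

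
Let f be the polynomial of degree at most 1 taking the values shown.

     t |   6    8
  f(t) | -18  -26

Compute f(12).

Using the Lagrange interpolation formula with nodes 6, 8:
  L_0(t) = (t - 8) / -2
  L_1(t) = (t - 6) / 2
Then f(t) = -18·L_0(t) - 26·L_1(t).
Expanding and collecting terms gives f(t) = -4t + 6.
Evaluating at t = 12: f(12) = -42.

-42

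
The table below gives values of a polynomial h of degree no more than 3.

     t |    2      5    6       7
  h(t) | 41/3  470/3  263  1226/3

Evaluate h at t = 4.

251/3

Using the Lagrange interpolation formula with nodes 2, 5, 6, 7:
  L_0(t) = (t - 5)(t - 6)(t - 7) / -60
  L_1(t) = (t - 2)(t - 6)(t - 7) / 6
  L_2(t) = (t - 2)(t - 5)(t - 7) / -4
  L_3(t) = (t - 2)(t - 5)(t - 6) / 10
Then h(t) = 41/3·L_0(t) + 470/3·L_1(t) + 263·L_2(t) + 1226/3·L_3(t).
Expanding and collecting terms gives h(t) = t^3 + (5/3)t^2 - 3t + 5.
Evaluating at t = 4: h(4) = 251/3.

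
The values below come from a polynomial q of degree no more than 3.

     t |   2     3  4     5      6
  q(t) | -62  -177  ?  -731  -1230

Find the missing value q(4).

On equispaced nodes a degree-3 polynomial has vanishing fourth forward difference, so
  q(2) - 4·q(3) + 6·q(4) - 4·q(5) + q(6) = 0.
Substituting the known values and solving for q(4):
  6·q(4) = -2340
  q(4) = -390.

-390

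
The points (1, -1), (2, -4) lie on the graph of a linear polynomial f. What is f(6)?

-16

Write f(x) = ax + b. Substituting each data point gives a linear system:
  a + b = -1
  2a + b = -4
Solving the system yields a = -3, b = 2.
So f(x) = -3x + 2.
Then f(6) = -16.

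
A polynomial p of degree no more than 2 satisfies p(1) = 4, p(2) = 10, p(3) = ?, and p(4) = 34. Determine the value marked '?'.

On equispaced nodes a degree-2 polynomial has vanishing third forward difference, so
  - p(1) + 3·p(2) - 3·p(3) + p(4) = 0.
Substituting the known values and solving for p(3):
  -3·p(3) = -60
  p(3) = 20.

20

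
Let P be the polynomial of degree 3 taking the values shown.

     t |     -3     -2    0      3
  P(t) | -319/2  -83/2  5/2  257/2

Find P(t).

Write P(t) = at^3 + bt^2 + ct + d. Substituting each data point gives a linear system:
  -27a + 9b - 3c + d = -319/2
  -8a + 4b - 2c + d = -83/2
  d = 5/2
  27a + 9b + 3c + d = 257/2
Solving the system yields a = 6, b = -2, c = -6, d = 5/2.
So P(t) = 6t^3 - 2t^2 - 6t + 5/2.
Check: P(-2) = -83/2. ✓

P(t) = 6t^3 - 2t^2 - 6t + 5/2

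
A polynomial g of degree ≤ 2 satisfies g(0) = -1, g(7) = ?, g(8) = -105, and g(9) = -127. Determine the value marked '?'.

-85

The 3 known points determine the degree-2 polynomial uniquely.
Write g(t) = at^2 + bt + c. Substituting each data point gives a linear system:
  c = -1
  64a + 8b + c = -105
  81a + 9b + c = -127
Solving the system yields a = -1, b = -5, c = -1.
So g(t) = -t^2 - 5t - 1.
Then g(7) = -85.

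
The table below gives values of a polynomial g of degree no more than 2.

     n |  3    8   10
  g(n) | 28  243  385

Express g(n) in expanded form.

Using the Lagrange interpolation formula with nodes 3, 8, 10:
  L_0(n) = (n - 8)(n - 10) / 35
  L_1(n) = (n - 3)(n - 10) / -10
  L_2(n) = (n - 3)(n - 8) / 14
Then g(n) = 28·L_0(n) + 243·L_1(n) + 385·L_2(n).
Expanding and collecting terms gives g(n) = 4n² - n - 5.
Check: g(8) = 243. ✓

g(n) = 4n^2 - n - 5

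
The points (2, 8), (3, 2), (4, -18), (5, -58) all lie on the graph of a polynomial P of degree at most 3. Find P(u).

P(u) = -u^3 + 2u^2 + 3u + 2

Write P(u) = au^3 + bu^2 + cu + d. Substituting each data point gives a linear system:
  8a + 4b + 2c + d = 8
  27a + 9b + 3c + d = 2
  64a + 16b + 4c + d = -18
  125a + 25b + 5c + d = -58
Solving the system yields a = -1, b = 2, c = 3, d = 2.
So P(u) = -u³ + 2u² + 3u + 2.
Check: P(3) = 2. ✓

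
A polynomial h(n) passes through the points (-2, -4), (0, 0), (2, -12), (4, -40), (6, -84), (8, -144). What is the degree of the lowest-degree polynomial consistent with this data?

2

Forward differences of the values at n = -2, 0, 2, 4, 6, 8:
  h  : -4  0  -12  -40  -84  -144
  Δ  : 4  -12  -28  -44  -60
  Δ^2: -16  -16  -16  -16
  Δ^3: 0  0  0
  Δ^4: 0  0
  Δ^5: 0
The second differences are constant (-16) and nonzero, while all higher differences vanish, so the minimal degree is 2.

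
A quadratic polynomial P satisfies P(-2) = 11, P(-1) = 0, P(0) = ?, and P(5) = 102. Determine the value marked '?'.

-3

The 3 known points determine the degree-2 polynomial uniquely.
Write P(u) = au^2 + bu + c. Substituting each data point gives a linear system:
  4a - 2b + c = 11
  a - b + c = 0
  25a + 5b + c = 102
Solving the system yields a = 4, b = 1, c = -3.
So P(u) = 4u^2 + u - 3.
Then P(0) = -3.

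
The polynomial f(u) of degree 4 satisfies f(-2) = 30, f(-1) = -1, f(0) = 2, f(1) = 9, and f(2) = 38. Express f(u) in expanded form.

f(u) = 2u^4 - u^3 + 6u + 2

Write f(u) = au^4 + bu^3 + cu^2 + du + e. Substituting each data point gives a linear system:
  16a - 8b + 4c - 2d + e = 30
  a - b + c - d + e = -1
  e = 2
  a + b + c + d + e = 9
  16a + 8b + 4c + 2d + e = 38
Solving the system yields a = 2, b = -1, c = 0, d = 6, e = 2.
So f(u) = 2u⁴ - u³ + 6u + 2.
Check: f(2) = 38. ✓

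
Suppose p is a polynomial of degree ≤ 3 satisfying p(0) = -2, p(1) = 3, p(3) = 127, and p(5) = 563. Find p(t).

p(t) = 4t^3 + 3t^2 - 2t - 2

Write p(t) = at^3 + bt^2 + ct + d. Substituting each data point gives a linear system:
  d = -2
  a + b + c + d = 3
  27a + 9b + 3c + d = 127
  125a + 25b + 5c + d = 563
Solving the system yields a = 4, b = 3, c = -2, d = -2.
So p(t) = 4t^3 + 3t^2 - 2t - 2.
Check: p(0) = -2. ✓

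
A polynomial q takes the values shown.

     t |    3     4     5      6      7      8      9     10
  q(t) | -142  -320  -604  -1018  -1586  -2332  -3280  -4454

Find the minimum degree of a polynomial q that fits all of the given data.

3

Forward differences of the values at t = 3, 4, 5, 6, 7, 8, 9, 10:
  q  : -142  -320  -604  -1018  -1586  -2332  -3280  -4454
  Δ  : -178  -284  -414  -568  -746  -948  -1174
  Δ^2: -106  -130  -154  -178  -202  -226
  Δ^3: -24  -24  -24  -24  -24
  Δ^4: 0  0  0  0
  Δ^5: 0  0  0
  Δ^6: 0  0
  Δ^7: 0
The third differences are constant (-24) and nonzero, while all higher differences vanish, so the minimal degree is 3.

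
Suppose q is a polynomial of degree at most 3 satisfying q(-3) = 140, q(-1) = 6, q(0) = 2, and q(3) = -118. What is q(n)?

q(n) = -5n^3 + n^2 + 2n + 2

Using the Lagrange interpolation formula with nodes -3, -1, 0, 3:
  L_0(n) = (n + 1)n(n - 3) / -36
  L_1(n) = (n + 3)n(n - 3) / 8
  L_2(n) = (n + 3)(n + 1)(n - 3) / -9
  L_3(n) = (n + 3)(n + 1)n / 72
Then q(n) = 140·L_0(n) + 6·L_1(n) + 2·L_2(n) - 118·L_3(n).
Expanding and collecting terms gives q(n) = -5n^3 + n^2 + 2n + 2.
Check: q(0) = 2. ✓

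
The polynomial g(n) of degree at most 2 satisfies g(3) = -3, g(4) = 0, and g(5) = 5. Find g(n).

g(n) = n^2 - 4n

Write g(n) = an^2 + bn + c. Substituting each data point gives a linear system:
  9a + 3b + c = -3
  16a + 4b + c = 0
  25a + 5b + c = 5
Solving the system yields a = 1, b = -4, c = 0.
So g(n) = n^2 - 4n.
Check: g(3) = -3. ✓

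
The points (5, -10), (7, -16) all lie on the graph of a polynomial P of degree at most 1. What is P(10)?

-25

Using the Lagrange interpolation formula with nodes 5, 7:
  L_0(t) = (t - 7) / -2
  L_1(t) = (t - 5) / 2
Then P(t) = -10·L_0(t) - 16·L_1(t).
Expanding and collecting terms gives P(t) = -3t + 5.
Evaluating at t = 10: P(10) = -25.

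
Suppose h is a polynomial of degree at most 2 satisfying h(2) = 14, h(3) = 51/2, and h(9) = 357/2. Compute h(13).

Using the Lagrange interpolation formula with nodes 2, 3, 9:
  L_0(x) = (x - 3)(x - 9) / 7
  L_1(x) = (x - 2)(x - 9) / -6
  L_2(x) = (x - 2)(x - 3) / 42
Then h(x) = 14·L_0(x) + 51/2·L_1(x) + 357/2·L_2(x).
Expanding and collecting terms gives h(x) = 2x^2 + (3/2)x + 3.
Evaluating at x = 13: h(13) = 721/2.

721/2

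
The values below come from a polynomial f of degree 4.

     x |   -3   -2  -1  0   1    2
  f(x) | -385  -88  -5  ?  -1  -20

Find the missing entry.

2

On equispaced nodes a degree-4 polynomial has vanishing fifth forward difference, so
  - f(-3) + 5·f(-2) - 10·f(-1) + 10·f(0) - 5·f(1) + f(2) = 0.
Substituting the known values and solving for f(0):
  10·f(0) = 20
  f(0) = 2.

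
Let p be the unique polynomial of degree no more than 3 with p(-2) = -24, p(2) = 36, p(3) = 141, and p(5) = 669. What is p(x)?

Write p(x) = ax^3 + bx^2 + cx + d. Substituting each data point gives a linear system:
  -8a + 4b - 2c + d = -24
  8a + 4b + 2c + d = 36
  27a + 9b + 3c + d = 141
  125a + 25b + 5c + d = 669
Solving the system yields a = 5, b = 3, c = -5, d = -6.
So p(x) = 5x³ + 3x² - 5x - 6.
Check: p(-2) = -24. ✓

p(x) = 5x^3 + 3x^2 - 5x - 6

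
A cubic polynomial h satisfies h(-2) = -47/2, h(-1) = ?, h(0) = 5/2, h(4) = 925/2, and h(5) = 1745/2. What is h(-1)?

5/2

The 4 known points determine the degree-3 polynomial uniquely.
Write h(n) = an^3 + bn^2 + cn + d. Substituting each data point gives a linear system:
  -8a + 4b - 2c + d = -47/2
  d = 5/2
  64a + 16b + 4c + d = 925/2
  125a + 25b + 5c + d = 1745/2
Solving the system yields a = 6, b = 5, c = -1, d = 5/2.
So h(n) = 6n³ + 5n² - n + 5/2.
Then h(-1) = 5/2.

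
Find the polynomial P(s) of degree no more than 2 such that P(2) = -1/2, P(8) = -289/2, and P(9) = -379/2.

P(s) = -3s^2 + 6s - 1/2

Write P(s) = as^2 + bs + c. Substituting each data point gives a linear system:
  4a + 2b + c = -1/2
  64a + 8b + c = -289/2
  81a + 9b + c = -379/2
Solving the system yields a = -3, b = 6, c = -1/2.
So P(s) = -3s^2 + 6s - 1/2.
Check: P(2) = -1/2. ✓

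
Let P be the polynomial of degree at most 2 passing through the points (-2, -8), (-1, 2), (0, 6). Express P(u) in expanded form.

P(u) = -3u^2 + u + 6

Write P(u) = au^2 + bu + c. Substituting each data point gives a linear system:
  4a - 2b + c = -8
  a - b + c = 2
  c = 6
Solving the system yields a = -3, b = 1, c = 6.
So P(u) = -3u^2 + u + 6.
Check: P(-1) = 2. ✓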